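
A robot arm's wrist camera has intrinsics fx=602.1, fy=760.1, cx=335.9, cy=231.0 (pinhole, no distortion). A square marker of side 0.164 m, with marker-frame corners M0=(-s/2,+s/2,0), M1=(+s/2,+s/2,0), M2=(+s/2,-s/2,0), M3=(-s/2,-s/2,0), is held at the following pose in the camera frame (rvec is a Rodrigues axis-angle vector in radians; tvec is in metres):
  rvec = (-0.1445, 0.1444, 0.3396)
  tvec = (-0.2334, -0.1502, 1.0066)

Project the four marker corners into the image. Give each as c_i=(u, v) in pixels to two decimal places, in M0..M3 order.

c0=(134.60, 155.79) c1=(222.72, 194.34) c2=(258.47, 79.07) c3=(171.05, 44.26)

Intrinsics K: fx=602.1, fy=760.1, cx=335.9, cy=231.0
Marker side s = 0.164 m; corners in marker frame (Z=0):
  M0 = (-0.0820, +0.0820, 0)
  M1 = (+0.0820, +0.0820, 0)
  M2 = (+0.0820, -0.0820, 0)
  M3 = (-0.0820, -0.0820, 0)
rvec = (-0.1445, 0.1444, 0.3396), |rvec| = θ = 0.39631 rad = 22.707°
Rodrigues: sinθ=0.38601, 1−cosθ=0.07751; R = I + sinθ·[k]× + (1−cosθ)·[k]×²:
    [+0.93280 -0.34108 +0.11643]
    [+0.32048 +0.93278 +0.16495]
    [-0.16487 -0.11655 +0.97941]
t = (-0.2334, -0.1502, 1.0066) m
M0: Pc = R·M0+t = (-0.33786, -0.09999, +1.01056); u = 602.1·(-0.33786)/1.01056 + 335.9 = 134.6021, v = 760.1·(-0.09999)/1.01056 + 231.0 = 155.7909
M1: Pc = R·M1+t = (-0.18488, -0.04743, +0.98352); u = 602.1·(-0.18488)/0.98352 + 335.9 = 222.7196, v = 760.1·(-0.04743)/0.98352 + 231.0 = 194.3428
M2: Pc = R·M2+t = (-0.12894, -0.20041, +1.00264); u = 602.1·(-0.12894)/1.00264 + 335.9 = 258.4681, v = 760.1·(-0.20041)/1.00264 + 231.0 = 79.0702
M3: Pc = R·M3+t = (-0.28192, -0.25297, +1.02968); u = 602.1·(-0.28192)/1.02968 + 335.9 = 171.0475, v = 760.1·(-0.25297)/1.02968 + 231.0 = 44.2609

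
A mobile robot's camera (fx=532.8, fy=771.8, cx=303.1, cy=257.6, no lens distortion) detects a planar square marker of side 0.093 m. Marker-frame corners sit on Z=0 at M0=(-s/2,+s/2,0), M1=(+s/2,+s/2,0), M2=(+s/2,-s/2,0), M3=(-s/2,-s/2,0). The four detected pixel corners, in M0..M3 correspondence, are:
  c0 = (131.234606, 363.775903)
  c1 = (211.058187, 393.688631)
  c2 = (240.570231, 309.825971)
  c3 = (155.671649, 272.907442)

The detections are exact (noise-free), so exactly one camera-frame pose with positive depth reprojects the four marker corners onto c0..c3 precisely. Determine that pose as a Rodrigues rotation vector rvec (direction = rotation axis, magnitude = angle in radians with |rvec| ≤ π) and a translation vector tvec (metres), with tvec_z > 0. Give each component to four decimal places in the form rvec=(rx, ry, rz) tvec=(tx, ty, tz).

Intrinsics K: fx=532.8, fy=771.8, cx=303.1, cy=257.6
Marker side s = 0.093 m; corners in marker frame (Z=0):
  M0 = (-0.0465, +0.0465, 0)
  M1 = (+0.0465, +0.0465, 0)
  M2 = (+0.0465, -0.0465, 0)
  M3 = (-0.0465, -0.0465, 0)
Detected image corners:
  c0 = (131.234606, 363.775903) px
  c1 = (211.058187, 393.688631) px
  c2 = (240.570231, 309.825971) px
  c3 = (155.671649, 272.907442) px
Planar DLT: solve 8×8 A·h = b for H (H[2,2]=1):
  H  [+984.43468 -135.68490 +185.14306]
  H  [+539.11747 +1219.83260 +337.17563]
  H  [+0.54106 +0.83977 +1.00000]
B = K⁻¹H; ‖b₁‖=1.712362, ‖b₂‖=1.712362; λ = 2/(‖b₁‖+‖b₂‖) = 0.583989, sign → tz>0 ⇒ λ=+0.583989
r₁ = λ·B[:,0] = (+0.89926,+0.30247,+0.31597); r₂ = λ·B[:,1] = (-0.42771,+0.75931,+0.49042)
r₃ = r₁×r₂ = (-0.09158,-0.57616,+0.81219); SVD([r₁ r₂ r₃]) → R = UVᵀ:
  R  [+0.89926 -0.42771 -0.09158]
  R  [+0.30247 +0.75931 -0.57616]
  R  [+0.31597 +0.49042 +0.81219]
t = (-0.12929, +0.06021, +0.58399) m
tr R = 2.470766; θ = arccos((tr R − 1)/2) = 0.744565 rad = 42.660°
axis k = ((R−Rᵀ)₃₂, (R−Rᵀ)₁₃, (R−Rᵀ)₂₁) / (2 sinθ) = (+0.786966, -0.300711, +0.538756)
rvec = θ·k = (+0.585947, -0.223899, +0.401139)

rvec=(0.5859, -0.2239, 0.4011) tvec=(-0.1293, 0.0602, 0.5840)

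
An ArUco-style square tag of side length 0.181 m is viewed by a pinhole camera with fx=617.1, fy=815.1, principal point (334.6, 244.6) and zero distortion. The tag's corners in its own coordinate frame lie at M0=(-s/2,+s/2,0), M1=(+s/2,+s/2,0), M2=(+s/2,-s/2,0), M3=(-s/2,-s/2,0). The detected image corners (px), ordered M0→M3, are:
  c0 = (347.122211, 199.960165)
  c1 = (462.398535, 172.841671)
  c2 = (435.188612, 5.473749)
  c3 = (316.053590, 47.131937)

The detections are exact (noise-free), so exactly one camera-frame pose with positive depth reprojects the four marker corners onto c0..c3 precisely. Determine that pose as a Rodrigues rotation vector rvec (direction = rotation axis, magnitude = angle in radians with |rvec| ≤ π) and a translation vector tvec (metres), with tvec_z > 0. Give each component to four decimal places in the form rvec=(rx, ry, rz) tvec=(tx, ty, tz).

Intrinsics K: fx=617.1, fy=815.1, cx=334.6, cy=244.6
Marker side s = 0.181 m; corners in marker frame (Z=0):
  M0 = (-0.0905, +0.0905, 0)
  M1 = (+0.0905, +0.0905, 0)
  M2 = (+0.0905, -0.0905, 0)
  M3 = (-0.0905, -0.0905, 0)
Detected image corners:
  c0 = (347.122211, 199.960165) px
  c1 = (462.398535, 172.841671) px
  c2 = (435.188612, 5.473749) px
  c3 = (316.053590, 47.131937) px
Planar DLT: solve 8×8 A·h = b for H (H[2,2]=1):
  H  [+475.88143 +274.99537 +388.24508]
  H  [-235.64552 +913.88132 +109.14415]
  H  [-0.43923 +0.29109 +1.00000]
B = K⁻¹H; ‖b₁‖=1.111925, ‖b₂‖=1.111925; λ = 2/(‖b₁‖+‖b₂‖) = 0.899341, sign → tz>0 ⇒ λ=+0.899341
r₁ = λ·B[:,0] = (+0.90772,-0.14146,-0.39502); r₂ = λ·B[:,1] = (+0.25882,+0.92977,+0.26179)
r₃ = r₁×r₂ = (+0.33024,-0.33987,+0.88058); SVD([r₁ r₂ r₃]) → R = UVᵀ:
  R  [+0.90772 +0.25882 +0.33024]
  R  [-0.14146 +0.92977 -0.33987]
  R  [-0.39502 +0.26179 +0.88058]
t = (+0.07818, -0.14946, +0.89934) m
tr R = 2.718073; θ = arccos((tr R − 1)/2) = 0.537411 rad = 30.791°
axis k = ((R−Rᵀ)₃₂, (R−Rᵀ)₁₃, (R−Rᵀ)₂₁) / (2 sinθ) = (+0.587659, +0.708379, -0.390968)
rvec = θ·k = (+0.315815, +0.380691, -0.210111)

rvec=(0.3158, 0.3807, -0.2101) tvec=(0.0782, -0.1495, 0.8993)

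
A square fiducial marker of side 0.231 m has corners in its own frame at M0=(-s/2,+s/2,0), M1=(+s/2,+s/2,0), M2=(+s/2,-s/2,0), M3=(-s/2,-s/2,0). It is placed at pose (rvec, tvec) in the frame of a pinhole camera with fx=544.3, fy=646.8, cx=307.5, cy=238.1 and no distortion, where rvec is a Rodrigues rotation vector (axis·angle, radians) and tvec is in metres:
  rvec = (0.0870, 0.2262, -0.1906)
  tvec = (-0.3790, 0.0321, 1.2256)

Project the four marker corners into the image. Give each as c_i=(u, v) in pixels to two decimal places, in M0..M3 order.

Intrinsics K: fx=544.3, fy=646.8, cx=307.5, cy=238.1
Marker side s = 0.231 m; corners in marker frame (Z=0):
  M0 = (-0.1155, +0.1155, 0)
  M1 = (+0.1155, +0.1155, 0)
  M2 = (+0.1155, -0.1155, 0)
  M3 = (-0.1155, -0.1155, 0)
rvec = (0.0870, 0.2262, -0.1906), |rvec| = θ = 0.30832 rad = 17.666°
Rodrigues: sinθ=0.30346, 1−cosθ=0.04716; R = I + sinθ·[k]× + (1−cosθ)·[k]×²:
    [+0.95660 +0.19736 +0.21441]
    [-0.17783 +0.97822 -0.10701]
    [-0.23086 +0.06424 +0.97086]
t = (-0.3790, 0.0321, 1.2256) m
M0: Pc = R·M0+t = (-0.46669, +0.16562, +1.25968); u = 544.3·(-0.46669)/1.25968 + 307.5 = 105.8457, v = 646.8·(+0.16562)/1.25968 + 238.1 = 323.1419
M1: Pc = R·M1+t = (-0.24572, +0.12455, +1.20636); u = 544.3·(-0.24572)/1.20636 + 307.5 = 196.6335, v = 646.8·(+0.12455)/1.20636 + 238.1 = 304.8762
M2: Pc = R·M2+t = (-0.29131, -0.10142, +1.19152); u = 544.3·(-0.29131)/1.19152 + 307.5 = 174.4269, v = 646.8·(-0.10142)/1.19152 + 238.1 = 183.0429
M3: Pc = R·M3+t = (-0.51228, -0.06035, +1.24484); u = 544.3·(-0.51228)/1.24484 + 307.5 = 83.5082, v = 646.8·(-0.06035)/1.24484 + 238.1 = 206.7456

c0=(105.85, 323.14) c1=(196.63, 304.88) c2=(174.43, 183.04) c3=(83.51, 206.75)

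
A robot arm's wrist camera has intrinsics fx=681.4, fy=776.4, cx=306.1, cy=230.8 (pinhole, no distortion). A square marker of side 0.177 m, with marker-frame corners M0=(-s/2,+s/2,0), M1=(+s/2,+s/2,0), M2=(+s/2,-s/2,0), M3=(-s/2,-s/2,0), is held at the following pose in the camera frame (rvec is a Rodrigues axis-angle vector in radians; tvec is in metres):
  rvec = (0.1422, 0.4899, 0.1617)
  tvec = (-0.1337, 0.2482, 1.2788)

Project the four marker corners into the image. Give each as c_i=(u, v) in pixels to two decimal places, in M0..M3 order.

c0=(193.09, 415.83) c1=(269.51, 448.35) c2=(280.43, 344.02) c3=(201.53, 317.19)

Intrinsics K: fx=681.4, fy=776.4, cx=306.1, cy=230.8
Marker side s = 0.177 m; corners in marker frame (Z=0):
  M0 = (-0.0885, +0.0885, 0)
  M1 = (+0.0885, +0.0885, 0)
  M2 = (+0.0885, -0.0885, 0)
  M3 = (-0.0885, -0.0885, 0)
rvec = (0.1422, 0.4899, 0.1617), |rvec| = θ = 0.53514 rad = 30.661°
Rodrigues: sinθ=0.50996, 1−cosθ=0.13980; R = I + sinθ·[k]× + (1−cosθ)·[k]×²:
    [+0.87007 -0.12008 +0.47808]
    [+0.18810 +0.97736 -0.09684]
    [-0.45563 +0.17418 +0.87296]
t = (-0.1337, 0.2482, 1.2788) m
M0: Pc = R·M0+t = (-0.22133, +0.31805, +1.33454); u = 681.4·(-0.22133)/1.33454 + 306.1 = 193.0921, v = 776.4·(+0.31805)/1.33454 + 230.8 = 415.8332
M1: Pc = R·M1+t = (-0.06733, +0.35134, +1.25389); u = 681.4·(-0.06733)/1.25389 + 306.1 = 269.5131, v = 776.4·(+0.35134)/1.25389 + 230.8 = 448.3492
M2: Pc = R·M2+t = (-0.04607, +0.17835, +1.22306); u = 681.4·(-0.04607)/1.22306 + 306.1 = 280.4325, v = 776.4·(+0.17835)/1.22306 + 230.8 = 344.0167
M3: Pc = R·M3+t = (-0.20007, +0.14506, +1.30371); u = 681.4·(-0.20007)/1.30371 + 306.1 = 201.5287, v = 776.4·(+0.14506)/1.30371 + 230.8 = 317.1857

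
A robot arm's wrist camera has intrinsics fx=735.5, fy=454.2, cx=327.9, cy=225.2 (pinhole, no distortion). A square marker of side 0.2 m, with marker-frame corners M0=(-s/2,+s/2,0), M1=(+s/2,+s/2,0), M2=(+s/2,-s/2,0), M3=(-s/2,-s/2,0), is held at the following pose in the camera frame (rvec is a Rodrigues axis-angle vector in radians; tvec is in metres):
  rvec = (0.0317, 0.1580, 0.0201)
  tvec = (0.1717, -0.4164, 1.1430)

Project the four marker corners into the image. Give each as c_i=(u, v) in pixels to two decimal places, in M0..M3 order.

c0=(372.98, 100.62) c1=(502.69, 98.97) c2=(506.01, 17.46) c3=(375.46, 21.34)

Intrinsics K: fx=735.5, fy=454.2, cx=327.9, cy=225.2
Marker side s = 0.2 m; corners in marker frame (Z=0):
  M0 = (-0.1000, +0.1000, 0)
  M1 = (+0.1000, +0.1000, 0)
  M2 = (+0.1000, -0.1000, 0)
  M3 = (-0.1000, -0.1000, 0)
rvec = (0.0317, 0.1580, 0.0201), |rvec| = θ = 0.16240 rad = 9.305°
Rodrigues: sinθ=0.16168, 1−cosθ=0.01316; R = I + sinθ·[k]× + (1−cosθ)·[k]×²:
    [+0.98734 -0.01751 +0.15762]
    [+0.02251 +0.99930 -0.02998]
    [-0.15699 +0.03315 +0.98704]
t = (0.1717, -0.4164, 1.1430) m
M0: Pc = R·M0+t = (+0.07121, -0.31872, +1.16201); u = 735.5·(+0.07121)/1.16201 + 327.9 = 372.9753, v = 454.2·(-0.31872)/1.16201 + 225.2 = 100.6203
M1: Pc = R·M1+t = (+0.26868, -0.31422, +1.13062); u = 735.5·(+0.26868)/1.13062 + 327.9 = 502.6865, v = 454.2·(-0.31422)/1.13062 + 225.2 = 98.9693
M2: Pc = R·M2+t = (+0.27219, -0.51408, +1.12399); u = 735.5·(+0.27219)/1.12399 + 327.9 = 506.0094, v = 454.2·(-0.51408)/1.12399 + 225.2 = 17.4622
M3: Pc = R·M3+t = (+0.07472, -0.51858, +1.15538); u = 735.5·(+0.07472)/1.15538 + 327.9 = 375.4636, v = 454.2·(-0.51858)/1.15538 + 225.2 = 21.3376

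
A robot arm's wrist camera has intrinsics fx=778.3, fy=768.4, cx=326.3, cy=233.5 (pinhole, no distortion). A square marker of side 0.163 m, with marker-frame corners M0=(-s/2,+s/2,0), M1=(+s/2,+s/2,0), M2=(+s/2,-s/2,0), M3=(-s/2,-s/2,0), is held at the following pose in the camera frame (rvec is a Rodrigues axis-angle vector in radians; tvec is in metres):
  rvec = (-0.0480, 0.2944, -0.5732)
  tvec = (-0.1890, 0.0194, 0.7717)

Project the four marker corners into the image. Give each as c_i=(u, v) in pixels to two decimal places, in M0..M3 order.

Intrinsics K: fx=778.3, fy=768.4, cx=326.3, cy=233.5
Marker side s = 0.163 m; corners in marker frame (Z=0):
  M0 = (-0.0815, +0.0815, 0)
  M1 = (+0.0815, +0.0815, 0)
  M2 = (+0.0815, -0.0815, 0)
  M3 = (-0.0815, -0.0815, 0)
rvec = (-0.0480, 0.2944, -0.5732), |rvec| = θ = 0.64617 rad = 37.023°
Rodrigues: sinθ=0.60213, 1−cosθ=0.20160; R = I + sinθ·[k]× + (1−cosθ)·[k]×²:
    [+0.79951 +0.52731 +0.28762]
    [-0.54096 +0.84025 -0.03675]
    [-0.26105 -0.12621 +0.95704]
t = (-0.1890, 0.0194, 0.7717) m
M0: Pc = R·M0+t = (-0.21118, +0.13197, +0.78269); u = 778.3·(-0.21118)/0.78269 + 326.3 = 116.3004, v = 768.4·(+0.13197)/0.78269 + 233.5 = 363.0588
M1: Pc = R·M1+t = (-0.08086, +0.04379, +0.74014); u = 778.3·(-0.08086)/0.74014 + 326.3 = 241.2666, v = 768.4·(+0.04379)/0.74014 + 233.5 = 278.9640
M2: Pc = R·M2+t = (-0.16682, -0.09317, +0.76071); u = 778.3·(-0.16682)/0.76071 + 326.3 = 155.6268, v = 768.4·(-0.09317)/0.76071 + 233.5 = 139.3900
M3: Pc = R·M3+t = (-0.29714, -0.00499, +0.80326); u = 778.3·(-0.29714)/0.80326 + 326.3 = 38.3976, v = 768.4·(-0.00499)/0.80326 + 233.5 = 228.7248

c0=(116.30, 363.06) c1=(241.27, 278.96) c2=(155.63, 139.39) c3=(38.40, 228.72)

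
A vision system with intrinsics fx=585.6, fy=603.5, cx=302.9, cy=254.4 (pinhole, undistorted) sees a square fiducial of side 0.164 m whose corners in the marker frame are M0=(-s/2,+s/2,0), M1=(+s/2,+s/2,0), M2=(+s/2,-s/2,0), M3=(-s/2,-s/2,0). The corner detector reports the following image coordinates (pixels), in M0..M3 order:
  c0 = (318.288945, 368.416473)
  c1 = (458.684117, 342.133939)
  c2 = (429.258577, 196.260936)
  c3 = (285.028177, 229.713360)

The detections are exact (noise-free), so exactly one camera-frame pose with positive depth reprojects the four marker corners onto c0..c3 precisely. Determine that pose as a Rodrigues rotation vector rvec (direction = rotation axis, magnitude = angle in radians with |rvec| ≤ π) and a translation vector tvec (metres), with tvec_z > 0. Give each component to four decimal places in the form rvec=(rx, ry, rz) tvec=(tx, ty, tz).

rvec=(0.1676, 0.1570, -0.2253) tvec=(0.0778, 0.0345, 0.6637)

Intrinsics K: fx=585.6, fy=603.5, cx=302.9, cy=254.4
Marker side s = 0.164 m; corners in marker frame (Z=0):
  M0 = (-0.0820, +0.0820, 0)
  M1 = (+0.0820, +0.0820, 0)
  M2 = (+0.0820, -0.0820, 0)
  M3 = (-0.0820, -0.0820, 0)
Detected image corners:
  c0 = (318.288945, 368.416473) px
  c1 = (458.684117, 342.133939) px
  c2 = (429.258577, 196.260936) px
  c3 = (285.028177, 229.713360) px
Planar DLT: solve 8×8 A·h = b for H (H[2,2]=1):
  H  [+770.35173 +274.03625 +371.57871]
  H  [-255.79712 +930.14718 +285.74405]
  H  [-0.26071 +0.22174 +1.00000]
B = K⁻¹H; ‖b₁‖=1.506663, ‖b₂‖=1.506663; λ = 2/(‖b₁‖+‖b₂‖) = 0.663719, sign → tz>0 ⇒ λ=+0.663719
r₁ = λ·B[:,0] = (+0.96262,-0.20838,-0.17304); r₂ = λ·B[:,1] = (+0.23447,+0.96092,+0.14718)
r₃ = r₁×r₂ = (+0.13561,-0.18225,+0.97386); SVD([r₁ r₂ r₃]) → R = UVᵀ:
  R  [+0.96262 +0.23447 +0.13561]
  R  [-0.20838 +0.96092 -0.18225]
  R  [-0.17304 +0.14718 +0.97386]
t = (+0.07784, +0.03447, +0.66372) m
tr R = 2.897395; θ = arccos((tr R − 1)/2) = 0.321705 rad = 18.432°
axis k = ((R−Rᵀ)₃₂, (R−Rᵀ)₁₃, (R−Rᵀ)₂₁) / (2 sinθ) = (+0.520931, +0.488077, -0.700294)
rvec = θ·k = (+0.167586, +0.157017, -0.225288)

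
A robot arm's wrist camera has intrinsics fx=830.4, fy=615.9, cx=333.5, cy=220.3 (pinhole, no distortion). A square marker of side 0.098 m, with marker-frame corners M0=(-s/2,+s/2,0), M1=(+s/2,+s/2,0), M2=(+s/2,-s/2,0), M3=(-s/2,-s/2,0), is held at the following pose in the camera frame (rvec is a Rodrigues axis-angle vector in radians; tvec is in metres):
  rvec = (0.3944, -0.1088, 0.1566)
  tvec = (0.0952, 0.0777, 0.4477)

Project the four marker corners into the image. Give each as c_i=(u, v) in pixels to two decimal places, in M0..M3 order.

c0=(403.30, 375.78) c1=(570.43, 388.08) c2=(622.56, 276.00) c3=(442.60, 259.12)

Intrinsics K: fx=830.4, fy=615.9, cx=333.5, cy=220.3
Marker side s = 0.098 m; corners in marker frame (Z=0):
  M0 = (-0.0490, +0.0490, 0)
  M1 = (+0.0490, +0.0490, 0)
  M2 = (+0.0490, -0.0490, 0)
  M3 = (-0.0490, -0.0490, 0)
rvec = (0.3944, -0.1088, 0.1566), |rvec| = θ = 0.43808 rad = 25.100°
Rodrigues: sinθ=0.42420, 1−cosθ=0.09443; R = I + sinθ·[k]× + (1−cosθ)·[k]×²:
    [+0.98211 -0.17275 -0.07496]
    [+0.13052 +0.91139 -0.39029]
    [+0.13574 +0.37352 +0.91764]
t = (0.0952, 0.0777, 0.4477) m
M0: Pc = R·M0+t = (+0.03861, +0.11596, +0.45935); u = 830.4·(+0.03861)/0.45935 + 333.5 = 403.3011, v = 615.9·(+0.11596)/0.45935 + 220.3 = 375.7831
M1: Pc = R·M1+t = (+0.13486, +0.12875, +0.47265); u = 830.4·(+0.13486)/0.47265 + 333.5 = 570.4310, v = 615.9·(+0.12875)/0.47265 + 220.3 = 388.0751
M2: Pc = R·M2+t = (+0.15179, +0.03944, +0.43605); u = 830.4·(+0.15179)/0.43605 + 333.5 = 622.5615, v = 615.9·(+0.03944)/0.43605 + 220.3 = 276.0036
M3: Pc = R·M3+t = (+0.05554, +0.02665, +0.42275); u = 830.4·(+0.05554)/0.42275 + 333.5 = 442.6004, v = 615.9·(+0.02665)/0.42275 + 220.3 = 259.1207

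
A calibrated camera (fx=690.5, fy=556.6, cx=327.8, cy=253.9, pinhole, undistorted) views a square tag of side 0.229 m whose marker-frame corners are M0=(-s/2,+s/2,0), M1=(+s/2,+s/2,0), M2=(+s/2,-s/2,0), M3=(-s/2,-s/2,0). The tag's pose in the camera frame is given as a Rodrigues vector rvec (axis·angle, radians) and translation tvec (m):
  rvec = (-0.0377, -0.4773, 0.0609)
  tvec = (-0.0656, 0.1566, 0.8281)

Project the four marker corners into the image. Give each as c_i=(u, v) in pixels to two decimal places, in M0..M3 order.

c0=(172.82, 444.11) c1=(351.64, 431.13) c2=(360.21, 285.37) c3=(185.18, 278.60)

Intrinsics K: fx=690.5, fy=556.6, cx=327.8, cy=253.9
Marker side s = 0.229 m; corners in marker frame (Z=0):
  M0 = (-0.1145, +0.1145, 0)
  M1 = (+0.1145, +0.1145, 0)
  M2 = (+0.1145, -0.1145, 0)
  M3 = (-0.1145, -0.1145, 0)
rvec = (-0.0377, -0.4773, 0.0609), |rvec| = θ = 0.48264 rad = 27.653°
Rodrigues: sinθ=0.46412, 1−cosθ=0.11423; R = I + sinθ·[k]× + (1−cosθ)·[k]×²:
    [+0.88647 -0.04974 -0.46011]
    [+0.06739 +0.99748 +0.02200]
    [+0.45786 -0.05051 +0.88759]
t = (-0.0656, 0.1566, 0.8281) m
M0: Pc = R·M0+t = (-0.17280, +0.26310, +0.76989); u = 690.5·(-0.17280)/0.76989 + 327.8 = 172.8232, v = 556.6·(+0.26310)/0.76989 + 253.9 = 444.1076
M1: Pc = R·M1+t = (+0.03021, +0.27853, +0.87474); u = 690.5·(+0.03021)/0.87474 + 327.8 = 351.6434, v = 556.6·(+0.27853)/0.87474 + 253.9 = 431.1278
M2: Pc = R·M2+t = (+0.04160, +0.05010, +0.88631); u = 690.5·(+0.04160)/0.88631 + 327.8 = 360.2062, v = 556.6·(+0.05010)/0.88631 + 253.9 = 285.3651
M3: Pc = R·M3+t = (-0.16141, +0.03467, +0.78146); u = 690.5·(-0.16141)/0.78146 + 327.8 = 185.1815, v = 556.6·(+0.03467)/0.78146 + 253.9 = 278.5956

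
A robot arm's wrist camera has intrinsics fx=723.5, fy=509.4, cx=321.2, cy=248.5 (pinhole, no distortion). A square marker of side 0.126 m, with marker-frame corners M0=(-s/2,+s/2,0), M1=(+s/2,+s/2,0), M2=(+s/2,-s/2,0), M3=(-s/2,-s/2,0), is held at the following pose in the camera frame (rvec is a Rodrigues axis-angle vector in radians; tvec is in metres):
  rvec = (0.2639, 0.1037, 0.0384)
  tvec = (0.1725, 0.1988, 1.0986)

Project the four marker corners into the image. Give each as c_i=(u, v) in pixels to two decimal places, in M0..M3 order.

c0=(391.12, 364.96) c1=(473.59, 369.22) c2=(480.33, 315.38) c3=(395.27, 311.59)

Intrinsics K: fx=723.5, fy=509.4, cx=321.2, cy=248.5
Marker side s = 0.126 m; corners in marker frame (Z=0):
  M0 = (-0.0630, +0.0630, 0)
  M1 = (+0.0630, +0.0630, 0)
  M2 = (+0.0630, -0.0630, 0)
  M3 = (-0.0630, -0.0630, 0)
rvec = (0.2639, 0.1037, 0.0384), |rvec| = θ = 0.28613 rad = 16.394°
Rodrigues: sinθ=0.28224, 1−cosθ=0.04066; R = I + sinθ·[k]× + (1−cosθ)·[k]×²:
    [+0.99393 -0.02429 +0.10732]
    [+0.05147 +0.96468 -0.25834]
    [-0.09726 +0.26229 +0.96008]
t = (0.1725, 0.1988, 1.0986) m
M0: Pc = R·M0+t = (+0.10835, +0.25633, +1.12125); u = 723.5·(+0.10835)/1.12125 + 321.2 = 391.1156, v = 509.4·(+0.25633)/1.12125 + 248.5 = 364.9554
M1: Pc = R·M1+t = (+0.23359, +0.26282, +1.10900); u = 723.5·(+0.23359)/1.10900 + 321.2 = 473.5903, v = 509.4·(+0.26282)/1.10900 + 248.5 = 369.2210
M2: Pc = R·M2+t = (+0.23665, +0.14127, +1.07595); u = 723.5·(+0.23665)/1.07595 + 321.2 = 480.3289, v = 509.4·(+0.14127)/1.07595 + 248.5 = 315.3821
M3: Pc = R·M3+t = (+0.11141, +0.13478, +1.08820); u = 723.5·(+0.11141)/1.08820 + 321.2 = 395.2736, v = 509.4·(+0.13478)/1.08820 + 248.5 = 311.5932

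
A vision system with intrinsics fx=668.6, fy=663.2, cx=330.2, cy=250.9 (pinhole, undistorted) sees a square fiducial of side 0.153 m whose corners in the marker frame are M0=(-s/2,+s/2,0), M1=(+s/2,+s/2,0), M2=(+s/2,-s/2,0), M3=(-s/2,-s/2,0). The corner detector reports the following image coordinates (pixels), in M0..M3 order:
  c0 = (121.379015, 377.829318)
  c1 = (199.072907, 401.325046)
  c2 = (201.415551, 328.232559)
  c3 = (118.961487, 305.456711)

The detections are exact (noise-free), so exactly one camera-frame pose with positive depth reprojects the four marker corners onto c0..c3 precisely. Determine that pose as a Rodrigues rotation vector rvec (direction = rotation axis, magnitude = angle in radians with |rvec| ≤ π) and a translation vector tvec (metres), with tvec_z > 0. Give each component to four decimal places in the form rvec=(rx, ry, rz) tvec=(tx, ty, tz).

rvec=(0.4432, 0.2672, 0.1788) tvec=(-0.2919, 0.1781, 1.1441)

Intrinsics K: fx=668.6, fy=663.2, cx=330.2, cy=250.9
Marker side s = 0.153 m; corners in marker frame (Z=0):
  M0 = (-0.0765, +0.0765, 0)
  M1 = (+0.0765, +0.0765, 0)
  M2 = (+0.0765, -0.0765, 0)
  M3 = (-0.0765, -0.0765, 0)
Detected image corners:
  c0 = (121.379015, 377.829318) px
  c1 = (199.072907, 401.325046) px
  c2 = (201.415551, 328.232559) px
  c3 = (118.961487, 305.456711) px
Planar DLT: solve 8×8 A·h = b for H (H[2,2]=1):
  H  [+492.72793 +62.73043 +159.63103]
  H  [+84.77045 +612.61119 +354.12544]
  H  [-0.18831 +0.38863 +1.00000]
B = K⁻¹H; ‖b₁‖=0.874022, ‖b₂‖=0.874022; λ = 2/(‖b₁‖+‖b₂‖) = 1.144137, sign → tz>0 ⇒ λ=+1.144137
r₁ = λ·B[:,0] = (+0.94958,+0.22775,-0.21545); r₂ = λ·B[:,1] = (-0.11225,+0.88864,+0.44465)
r₃ = r₁×r₂ = (+0.29273,-0.39805,+0.86941); SVD([r₁ r₂ r₃]) → R = UVᵀ:
  R  [+0.94958 -0.11225 +0.29273]
  R  [+0.22775 +0.88864 -0.39805]
  R  [-0.21545 +0.44465 +0.86941]
t = (-0.29188, +0.17808, +1.14414) m
tr R = 2.707633; θ = arccos((tr R − 1)/2) = 0.547523 rad = 31.371°
axis k = ((R−Rᵀ)₃₂, (R−Rᵀ)₁₃, (R−Rᵀ)₂₁) / (2 sinθ) = (+0.809388, +0.488103, +0.326567)
rvec = θ·k = (+0.443159, +0.267247, +0.178803)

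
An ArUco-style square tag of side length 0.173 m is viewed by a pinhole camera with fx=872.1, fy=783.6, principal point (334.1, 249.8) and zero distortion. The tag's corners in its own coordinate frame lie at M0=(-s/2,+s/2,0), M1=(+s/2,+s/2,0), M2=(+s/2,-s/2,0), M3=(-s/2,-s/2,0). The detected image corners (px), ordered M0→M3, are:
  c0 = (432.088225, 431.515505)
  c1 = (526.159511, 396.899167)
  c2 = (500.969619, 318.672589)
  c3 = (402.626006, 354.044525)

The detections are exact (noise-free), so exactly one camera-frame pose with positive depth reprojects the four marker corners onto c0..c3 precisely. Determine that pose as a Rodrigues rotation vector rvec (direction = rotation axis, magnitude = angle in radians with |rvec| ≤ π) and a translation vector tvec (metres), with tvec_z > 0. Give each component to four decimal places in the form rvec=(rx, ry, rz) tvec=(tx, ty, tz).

Intrinsics K: fx=872.1, fy=783.6, cx=334.1, cy=249.8
Marker side s = 0.173 m; corners in marker frame (Z=0):
  M0 = (-0.0865, +0.0865, 0)
  M1 = (+0.0865, +0.0865, 0)
  M2 = (+0.0865, -0.0865, 0)
  M3 = (-0.0865, -0.0865, 0)
Detected image corners:
  c0 = (432.088225, 431.515505) px
  c1 = (526.159511, 396.899167) px
  c2 = (500.969619, 318.672589) px
  c3 = (402.626006, 354.044525) px
Planar DLT: solve 8×8 A·h = b for H (H[2,2]=1):
  H  [+580.32355 +270.42718 +465.96531]
  H  [-182.50390 +540.73083 +376.01737]
  H  [+0.05257 +0.24176 +1.00000]
B = K⁻¹H; ‖b₁‖=0.693901, ‖b₂‖=0.693901; λ = 2/(‖b₁‖+‖b₂‖) = 1.441129, sign → tz>0 ⇒ λ=+1.441129
r₁ = λ·B[:,0] = (+0.92995,-0.35980,+0.07576); r₂ = λ·B[:,1] = (+0.31340,+0.88340,+0.34841)
r₃ = r₁×r₂ = (-0.19228,-0.30026,+0.93428); SVD([r₁ r₂ r₃]) → R = UVᵀ:
  R  [+0.92995 +0.31340 -0.19228]
  R  [-0.35980 +0.88340 -0.30026]
  R  [+0.07576 +0.34841 +0.93428]
t = (+0.21790, +0.23213, +1.44113) m
tr R = 2.747626; θ = arccos((tr R − 1)/2) = 0.507807 rad = 29.095°
axis k = ((R−Rᵀ)₃₂, (R−Rᵀ)₁₃, (R−Rᵀ)₂₁) / (2 sinθ) = (+0.666987, -0.275614, -0.692217)
rvec = θ·k = (+0.338701, -0.139959, -0.351513)

rvec=(0.3387, -0.1400, -0.3515) tvec=(0.2179, 0.2321, 1.4411)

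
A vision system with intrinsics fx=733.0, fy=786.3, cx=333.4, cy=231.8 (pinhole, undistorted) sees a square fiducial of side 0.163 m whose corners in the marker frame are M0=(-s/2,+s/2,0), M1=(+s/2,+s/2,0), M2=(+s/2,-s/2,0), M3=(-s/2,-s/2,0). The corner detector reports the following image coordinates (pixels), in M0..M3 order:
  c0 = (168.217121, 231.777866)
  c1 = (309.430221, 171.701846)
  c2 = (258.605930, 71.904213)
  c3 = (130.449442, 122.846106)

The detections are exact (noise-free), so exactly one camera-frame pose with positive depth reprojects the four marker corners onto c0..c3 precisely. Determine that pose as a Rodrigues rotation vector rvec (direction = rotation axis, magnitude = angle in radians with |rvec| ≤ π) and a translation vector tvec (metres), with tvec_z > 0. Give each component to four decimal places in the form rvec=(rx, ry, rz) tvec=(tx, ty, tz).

Intrinsics K: fx=733.0, fy=786.3, cx=333.4, cy=231.8
Marker side s = 0.163 m; corners in marker frame (Z=0):
  M0 = (-0.0815, +0.0815, 0)
  M1 = (+0.0815, +0.0815, 0)
  M2 = (+0.0815, -0.0815, 0)
  M3 = (-0.0815, -0.0815, 0)
Detected image corners:
  c0 = (168.217121, 231.777866) px
  c1 = (309.430221, 171.701846) px
  c2 = (258.605930, 71.904213) px
  c3 = (130.449442, 122.846106) px
Planar DLT: solve 8×8 A·h = b for H (H[2,2]=1):
  H  [+864.82920 +130.12182 +216.52123]
  H  [-310.96435 +541.66230 +146.34081]
  H  [+0.18777 -0.65649 +1.00000]
B = K⁻¹H; ‖b₁‖=1.198463, ‖b₂‖=1.198463; λ = 2/(‖b₁‖+‖b₂‖) = 0.834402, sign → tz>0 ⇒ λ=+0.834402
r₁ = λ·B[:,0] = (+0.91321,-0.37618,+0.15667); r₂ = λ·B[:,1] = (+0.39728,+0.73628,-0.54778)
r₃ = r₁×r₂ = (+0.09070,+0.56248,+0.82182); SVD([r₁ r₂ r₃]) → R = UVᵀ:
  R  [+0.91321 +0.39728 +0.09070]
  R  [-0.37618 +0.73628 +0.56248]
  R  [+0.15667 -0.54778 +0.82182]
t = (-0.13305, -0.09069, +0.83440) m
tr R = 2.471311; θ = arccos((tr R − 1)/2) = 0.744162 rad = 42.637°
axis k = ((R−Rᵀ)₃₂, (R−Rᵀ)₁₃, (R−Rᵀ)₂₁) / (2 sinθ) = (-0.819550, -0.048698, -0.570934)
rvec = θ·k = (-0.609878, -0.036239, -0.424867)

rvec=(-0.6099, -0.0362, -0.4249) tvec=(-0.1330, -0.0907, 0.8344)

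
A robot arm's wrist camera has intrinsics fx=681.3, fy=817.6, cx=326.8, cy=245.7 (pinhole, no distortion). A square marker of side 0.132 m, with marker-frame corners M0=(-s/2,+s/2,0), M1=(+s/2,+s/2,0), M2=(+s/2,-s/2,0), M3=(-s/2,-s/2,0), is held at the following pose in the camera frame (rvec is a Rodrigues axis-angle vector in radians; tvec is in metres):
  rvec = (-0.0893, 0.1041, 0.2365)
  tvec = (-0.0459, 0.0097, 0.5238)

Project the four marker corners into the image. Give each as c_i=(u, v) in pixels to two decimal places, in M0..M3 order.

c0=(164.42, 336.58) c1=(329.72, 387.56) c2=(370.75, 184.39) c3=(207.40, 140.03)

Intrinsics K: fx=681.3, fy=817.6, cx=326.8, cy=245.7
Marker side s = 0.132 m; corners in marker frame (Z=0):
  M0 = (-0.0660, +0.0660, 0)
  M1 = (+0.0660, +0.0660, 0)
  M2 = (+0.0660, -0.0660, 0)
  M3 = (-0.0660, -0.0660, 0)
rvec = (-0.0893, 0.1041, 0.2365), |rvec| = θ = 0.27339 rad = 15.664°
Rodrigues: sinθ=0.27000, 1−cosθ=0.03714; R = I + sinθ·[k]× + (1−cosθ)·[k]×²:
    [+0.96682 -0.23818 +0.09231]
    [+0.22895 +0.96825 +0.10043]
    [-0.11330 -0.07596 +0.99065]
t = (-0.0459, 0.0097, 0.5238) m
M0: Pc = R·M0+t = (-0.12543, +0.05849, +0.52626); u = 681.3·(-0.12543)/0.52626 + 326.8 = 164.4183, v = 817.6·(+0.05849)/0.52626 + 245.7 = 336.5754
M1: Pc = R·M1+t = (+0.00219, +0.08871, +0.51131); u = 681.3·(+0.00219)/0.51131 + 326.8 = 329.7183, v = 817.6·(+0.08871)/0.51131 + 245.7 = 387.5576
M2: Pc = R·M2+t = (+0.03363, -0.03909, +0.52134); u = 681.3·(+0.03363)/0.52134 + 326.8 = 370.7495, v = 817.6·(-0.03909)/0.52134 + 245.7 = 184.3900
M3: Pc = R·M3+t = (-0.09399, -0.06931, +0.53629); u = 681.3·(-0.09399)/0.53629 + 326.8 = 207.3957, v = 817.6·(-0.06931)/0.53629 + 245.7 = 140.0268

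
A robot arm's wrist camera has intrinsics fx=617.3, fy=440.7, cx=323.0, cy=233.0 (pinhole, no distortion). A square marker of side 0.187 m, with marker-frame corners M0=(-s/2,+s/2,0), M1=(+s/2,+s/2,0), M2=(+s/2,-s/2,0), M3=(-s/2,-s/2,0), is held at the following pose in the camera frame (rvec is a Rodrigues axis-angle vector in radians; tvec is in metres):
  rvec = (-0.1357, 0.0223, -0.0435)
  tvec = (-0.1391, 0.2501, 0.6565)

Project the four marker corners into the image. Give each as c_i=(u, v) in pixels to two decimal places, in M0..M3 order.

Intrinsics K: fx=617.3, fy=440.7, cx=323.0, cy=233.0
Marker side s = 0.187 m; corners in marker frame (Z=0):
  M0 = (-0.0935, +0.0935, 0)
  M1 = (+0.0935, +0.0935, 0)
  M2 = (+0.0935, -0.0935, 0)
  M3 = (-0.0935, -0.0935, 0)
rvec = (-0.1357, 0.0223, -0.0435), |rvec| = θ = 0.14424 rad = 8.264°
Rodrigues: sinθ=0.14374, 1−cosθ=0.01038; R = I + sinθ·[k]× + (1−cosθ)·[k]×²:
    [+0.99881 +0.04184 +0.02517]
    [-0.04486 +0.98986 +0.13475]
    [-0.01928 -0.13571 +0.99056]
t = (-0.1391, 0.2501, 0.6565) m
M0: Pc = R·M0+t = (-0.22858, +0.34685, +0.64561); u = 617.3·(-0.22858)/0.64561 + 323.0 = 104.4476, v = 440.7·(+0.34685)/0.64561 + 233.0 = 469.7600
M1: Pc = R·M1+t = (-0.04180, +0.33846, +0.64201); u = 617.3·(-0.04180)/0.64201 + 323.0 = 282.8091, v = 440.7·(+0.33846)/0.64201 + 233.0 = 465.3309
M2: Pc = R·M2+t = (-0.04962, +0.15335, +0.66739); u = 617.3·(-0.04962)/0.66739 + 323.0 = 277.1008, v = 440.7·(+0.15335)/0.66739 + 233.0 = 334.2648
M3: Pc = R·M3+t = (-0.23640, +0.16174, +0.67099); u = 617.3·(-0.23640)/0.67099 + 323.0 = 105.5159, v = 440.7·(+0.16174)/0.67099 + 233.0 = 339.2304

c0=(104.45, 469.76) c1=(282.81, 465.33) c2=(277.10, 334.26) c3=(105.52, 339.23)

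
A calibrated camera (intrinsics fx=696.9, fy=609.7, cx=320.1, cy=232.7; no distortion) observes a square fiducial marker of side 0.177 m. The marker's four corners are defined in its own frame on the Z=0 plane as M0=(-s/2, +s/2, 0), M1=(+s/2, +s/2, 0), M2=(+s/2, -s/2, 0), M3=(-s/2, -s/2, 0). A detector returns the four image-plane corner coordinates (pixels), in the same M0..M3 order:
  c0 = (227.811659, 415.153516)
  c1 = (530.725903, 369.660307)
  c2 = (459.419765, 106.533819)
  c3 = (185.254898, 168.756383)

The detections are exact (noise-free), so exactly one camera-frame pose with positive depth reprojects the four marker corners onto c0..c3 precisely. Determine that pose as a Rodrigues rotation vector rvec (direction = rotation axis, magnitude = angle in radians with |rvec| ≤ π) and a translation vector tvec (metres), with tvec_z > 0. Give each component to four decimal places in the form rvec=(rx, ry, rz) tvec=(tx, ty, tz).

rvec=(-0.1760, 0.2164, -0.2031) tvec=(0.0139, 0.0191, 0.4134)

Intrinsics K: fx=696.9, fy=609.7, cx=320.1, cy=232.7
Marker side s = 0.177 m; corners in marker frame (Z=0):
  M0 = (-0.0885, +0.0885, 0)
  M1 = (+0.0885, +0.0885, 0)
  M2 = (+0.0885, -0.0885, 0)
  M3 = (-0.0885, -0.0885, 0)
Detected image corners:
  c0 = (227.811659, 415.153516) px
  c1 = (530.725903, 369.660307) px
  c2 = (459.419765, 106.533819) px
  c3 = (185.254898, 168.756383) px
Planar DLT: solve 8×8 A·h = b for H (H[2,2]=1):
  H  [+1461.77657 +153.34859 +343.61296]
  H  [-430.91156 +1312.77269 +260.84734]
  H  [-0.47038 -0.47011 +1.00000]
B = K⁻¹H; ‖b₁‖=2.419084, ‖b₂‖=2.419084; λ = 2/(‖b₁‖+‖b₂‖) = 0.413380, sign → tz>0 ⇒ λ=+0.413380
r₁ = λ·B[:,0] = (+0.95639,-0.21795,-0.19445); r₂ = λ·B[:,1] = (+0.18022,+0.96424,-0.19434)
r₃ = r₁×r₂ = (+0.22985,+0.15082,+0.96147); SVD([r₁ r₂ r₃]) → R = UVᵀ:
  R  [+0.95639 +0.18022 +0.22985]
  R  [-0.21795 +0.96424 +0.15082]
  R  [-0.19445 -0.19434 +0.96147]
t = (+0.01395, +0.01908, +0.41338) m
tr R = 2.882101; θ = arccos((tr R − 1)/2) = 0.345074 rad = 19.771°
axis k = ((R−Rᵀ)₃₂, (R−Rᵀ)₁₃, (R−Rᵀ)₂₁) / (2 sinθ) = (-0.510179, +0.627160, -0.588547)
rvec = θ·k = (-0.176049, +0.216416, -0.203092)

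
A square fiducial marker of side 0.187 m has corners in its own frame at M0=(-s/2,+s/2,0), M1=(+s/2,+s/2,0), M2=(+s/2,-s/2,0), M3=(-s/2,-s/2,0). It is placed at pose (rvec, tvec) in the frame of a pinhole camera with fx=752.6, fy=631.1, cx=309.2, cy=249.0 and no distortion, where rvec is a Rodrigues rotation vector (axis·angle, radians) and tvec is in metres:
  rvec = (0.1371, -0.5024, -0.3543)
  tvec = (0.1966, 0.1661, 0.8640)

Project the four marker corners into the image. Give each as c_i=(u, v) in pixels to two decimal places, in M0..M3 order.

Intrinsics K: fx=752.6, fy=631.1, cx=309.2, cy=249.0
Marker side s = 0.187 m; corners in marker frame (Z=0):
  M0 = (-0.0935, +0.0935, 0)
  M1 = (+0.0935, +0.0935, 0)
  M2 = (+0.0935, -0.0935, 0)
  M3 = (-0.0935, -0.0935, 0)
rvec = (0.1371, -0.5024, -0.3543), |rvec| = θ = 0.62987 rad = 36.089°
Rodrigues: sinθ=0.58904, 1−cosθ=0.19189; R = I + sinθ·[k]× + (1−cosθ)·[k]×²:
    [+0.81720 +0.29802 -0.49333]
    [-0.36465 +0.93019 -0.04212]
    [+0.44634 +0.21431 +0.86882]
t = (0.1966, 0.1661, 0.8640) m
M0: Pc = R·M0+t = (+0.14806, +0.28717, +0.84231); u = 752.6·(+0.14806)/0.84231 + 309.2 = 441.4886, v = 631.1·(+0.28717)/0.84231 + 249.0 = 464.1613
M1: Pc = R·M1+t = (+0.30087, +0.21898, +0.92577); u = 752.6·(+0.30087)/0.92577 + 309.2 = 553.7928, v = 631.1·(+0.21898)/0.92577 + 249.0 = 398.2780
M2: Pc = R·M2+t = (+0.24514, +0.04503, +0.88569); u = 752.6·(+0.24514)/0.88569 + 309.2 = 517.5053, v = 631.1·(+0.04503)/0.88569 + 249.0 = 281.0877
M3: Pc = R·M3+t = (+0.09233, +0.11322, +0.80223); u = 752.6·(+0.09233)/0.80223 + 309.2 = 395.8155, v = 631.1·(+0.11322)/0.80223 + 249.0 = 338.0696

c0=(441.49, 464.16) c1=(553.79, 398.28) c2=(517.51, 281.09) c3=(395.82, 338.07)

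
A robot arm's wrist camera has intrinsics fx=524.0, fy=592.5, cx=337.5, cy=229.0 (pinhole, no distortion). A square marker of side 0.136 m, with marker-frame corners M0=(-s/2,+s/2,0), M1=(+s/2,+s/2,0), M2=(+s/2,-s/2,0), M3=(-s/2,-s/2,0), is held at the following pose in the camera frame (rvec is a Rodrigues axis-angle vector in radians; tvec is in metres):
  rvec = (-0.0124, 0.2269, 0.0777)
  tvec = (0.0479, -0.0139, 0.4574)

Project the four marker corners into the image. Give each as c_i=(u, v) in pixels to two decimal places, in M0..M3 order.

c0=(311.46, 290.14) c1=(466.32, 308.15) c2=(478.81, 126.46) c3=(323.29, 120.22)

Intrinsics K: fx=524.0, fy=592.5, cx=337.5, cy=229.0
Marker side s = 0.136 m; corners in marker frame (Z=0):
  M0 = (-0.0680, +0.0680, 0)
  M1 = (+0.0680, +0.0680, 0)
  M2 = (+0.0680, -0.0680, 0)
  M3 = (-0.0680, -0.0680, 0)
rvec = (-0.0124, 0.2269, 0.0777), |rvec| = θ = 0.24016 rad = 13.760°
Rodrigues: sinθ=0.23785, 1−cosθ=0.02870; R = I + sinθ·[k]× + (1−cosθ)·[k]×²:
    [+0.97138 -0.07836 +0.22425]
    [+0.07556 +0.99692 +0.02105]
    [-0.22520 -0.00351 +0.97431]
t = (0.0479, -0.0139, 0.4574) m
M0: Pc = R·M0+t = (-0.02348, +0.04875, +0.47248); u = 524.0·(-0.02348)/0.47248 + 337.5 = 311.4574, v = 592.5·(+0.04875)/0.47248 + 229.0 = 290.1376
M1: Pc = R·M1+t = (+0.10863, +0.05903, +0.44185); u = 524.0·(+0.10863)/0.44185 + 337.5 = 466.3222, v = 592.5·(+0.05903)/0.44185 + 229.0 = 308.1546
M2: Pc = R·M2+t = (+0.11928, -0.07655, +0.44232); u = 524.0·(+0.11928)/0.44232 + 337.5 = 478.8072, v = 592.5·(-0.07655)/0.44232 + 229.0 = 126.4565
M3: Pc = R·M3+t = (-0.01283, -0.08683, +0.47295); u = 524.0·(-0.01283)/0.47295 + 337.5 = 323.2902, v = 592.5·(-0.08683)/0.47295 + 229.0 = 120.2243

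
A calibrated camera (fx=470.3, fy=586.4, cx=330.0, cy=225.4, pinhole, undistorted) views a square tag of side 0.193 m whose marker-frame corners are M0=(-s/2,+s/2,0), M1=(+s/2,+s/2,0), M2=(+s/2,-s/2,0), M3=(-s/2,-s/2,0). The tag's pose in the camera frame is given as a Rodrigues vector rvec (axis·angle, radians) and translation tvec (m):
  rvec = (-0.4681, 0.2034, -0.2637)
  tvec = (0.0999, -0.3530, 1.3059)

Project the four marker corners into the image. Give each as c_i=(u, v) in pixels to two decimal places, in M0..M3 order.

c0=(340.42, 114.19) c1=(409.44, 85.09) c2=(390.30, 21.89) c3=(326.21, 50.24)

Intrinsics K: fx=470.3, fy=586.4, cx=330.0, cy=225.4
Marker side s = 0.193 m; corners in marker frame (Z=0):
  M0 = (-0.0965, +0.0965, 0)
  M1 = (+0.0965, +0.0965, 0)
  M2 = (+0.0965, -0.0965, 0)
  M3 = (-0.0965, -0.0965, 0)
rvec = (-0.4681, 0.2034, -0.2637), |rvec| = θ = 0.57448 rad = 32.915°
Rodrigues: sinθ=0.54340, 1−cosθ=0.16052; R = I + sinθ·[k]× + (1−cosθ)·[k]×²:
    [+0.94605 +0.20312 +0.25244]
    [-0.29574 +0.85960 +0.41669]
    [-0.13236 -0.46886 +0.87330]
t = (0.0999, -0.3530, 1.3059) m
M0: Pc = R·M0+t = (+0.02821, -0.24151, +1.27343); u = 470.3·(+0.02821)/1.27343 + 330.0 = 340.4174, v = 586.4·(-0.24151)/1.27343 + 225.4 = 114.1874
M1: Pc = R·M1+t = (+0.21080, -0.29859, +1.24788); u = 470.3·(+0.21080)/1.24788 + 330.0 = 409.4443, v = 586.4·(-0.29859)/1.24788 + 225.4 = 85.0887
M2: Pc = R·M2+t = (+0.17159, -0.46449, +1.33837); u = 470.3·(+0.17159)/1.33837 + 330.0 = 390.2972, v = 586.4·(-0.46449)/1.33837 + 225.4 = 21.8863
M3: Pc = R·M3+t = (-0.01100, -0.40741, +1.36392); u = 470.3·(-0.01100)/1.36392 + 330.0 = 326.2086, v = 586.4·(-0.40741)/1.36392 + 225.4 = 50.2381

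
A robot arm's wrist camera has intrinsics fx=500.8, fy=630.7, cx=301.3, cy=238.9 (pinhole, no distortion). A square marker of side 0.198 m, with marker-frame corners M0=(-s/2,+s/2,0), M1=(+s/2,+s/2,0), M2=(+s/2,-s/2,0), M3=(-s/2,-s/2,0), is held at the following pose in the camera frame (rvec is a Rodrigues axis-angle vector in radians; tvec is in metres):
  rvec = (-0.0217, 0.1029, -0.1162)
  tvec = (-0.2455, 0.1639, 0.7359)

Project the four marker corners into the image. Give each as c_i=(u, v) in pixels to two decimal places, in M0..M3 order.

Intrinsics K: fx=500.8, fy=630.7, cx=301.3, cy=238.9
Marker side s = 0.198 m; corners in marker frame (Z=0):
  M0 = (-0.0990, +0.0990, 0)
  M1 = (+0.0990, +0.0990, 0)
  M2 = (+0.0990, -0.0990, 0)
  M3 = (-0.0990, -0.0990, 0)
rvec = (-0.0217, 0.1029, -0.1162), |rvec| = θ = 0.15672 rad = 8.980°
Rodrigues: sinθ=0.15608, 1−cosθ=0.01226; R = I + sinθ·[k]× + (1−cosθ)·[k]×²:
    [+0.98798 +0.11461 +0.10374]
    [-0.11684 +0.99303 +0.01565]
    [-0.10122 -0.02758 +0.99448]
t = (-0.2455, 0.1639, 0.7359) m
M0: Pc = R·M0+t = (-0.33196, +0.27378, +0.74319); u = 500.8·(-0.33196)/0.74319 + 301.3 = 77.6060, v = 630.7·(+0.27378)/0.74319 + 238.9 = 471.2374
M1: Pc = R·M1+t = (-0.13634, +0.25064, +0.72315); u = 500.8·(-0.13634)/0.72315 + 301.3 = 206.8784, v = 630.7·(+0.25064)/0.72315 + 238.9 = 457.5000
M2: Pc = R·M2+t = (-0.15904, +0.05402, +0.72861); u = 500.8·(-0.15904)/0.72861 + 301.3 = 191.9883, v = 630.7·(+0.05402)/0.72861 + 238.9 = 285.6636
M3: Pc = R·M3+t = (-0.35466, +0.07716, +0.74865); u = 500.8·(-0.35466)/0.74865 + 301.3 = 64.0574, v = 630.7·(+0.07716)/0.74865 + 238.9 = 303.9011

c0=(77.61, 471.24) c1=(206.88, 457.50) c2=(191.99, 285.66) c3=(64.06, 303.90)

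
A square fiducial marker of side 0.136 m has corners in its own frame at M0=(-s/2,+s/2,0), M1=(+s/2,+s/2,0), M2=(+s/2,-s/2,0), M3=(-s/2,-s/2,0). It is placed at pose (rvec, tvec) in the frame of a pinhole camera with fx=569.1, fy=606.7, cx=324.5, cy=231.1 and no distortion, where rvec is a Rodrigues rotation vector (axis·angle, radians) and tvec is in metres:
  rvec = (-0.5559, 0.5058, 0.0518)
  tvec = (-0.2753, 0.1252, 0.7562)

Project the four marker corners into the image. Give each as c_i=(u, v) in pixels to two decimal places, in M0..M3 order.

Intrinsics K: fx=569.1, fy=606.7, cx=324.5, cy=231.1
Marker side s = 0.136 m; corners in marker frame (Z=0):
  M0 = (-0.0680, +0.0680, 0)
  M1 = (+0.0680, +0.0680, 0)
  M2 = (+0.0680, -0.0680, 0)
  M3 = (-0.0680, -0.0680, 0)
rvec = (-0.5559, 0.5058, 0.0518), |rvec| = θ = 0.75335 rad = 43.164°
Rodrigues: sinθ=0.68409, 1−cosθ=0.27060; R = I + sinθ·[k]× + (1−cosθ)·[k]×²:
    [+0.87674 -0.18110 +0.44557]
    [-0.08703 +0.85138 +0.51728]
    [-0.47303 -0.49230 +0.73068]
t = (-0.2753, 0.1252, 0.7562) m
M0: Pc = R·M0+t = (-0.34723, +0.18901, +0.75489); u = 569.1·(-0.34723)/0.75489 + 324.5 = 62.7261, v = 606.7·(+0.18901)/0.75489 + 231.1 = 383.0074
M1: Pc = R·M1+t = (-0.22800, +0.17718, +0.69056); u = 569.1·(-0.22800)/0.69056 + 324.5 = 136.6045, v = 606.7·(+0.17718)/0.69056 + 231.1 = 386.7607
M2: Pc = R·M2+t = (-0.20337, +0.06139, +0.75751); u = 569.1·(-0.20337)/0.75751 + 324.5 = 171.7152, v = 606.7·(+0.06139)/0.75751 + 231.1 = 280.2669
M3: Pc = R·M3+t = (-0.32260, +0.07322, +0.82184); u = 569.1·(-0.32260)/0.82184 + 324.5 = 101.1071, v = 606.7·(+0.07322)/0.82184 + 231.1 = 285.1554

c0=(62.73, 383.01) c1=(136.60, 386.76) c2=(171.72, 280.27) c3=(101.11, 285.16)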